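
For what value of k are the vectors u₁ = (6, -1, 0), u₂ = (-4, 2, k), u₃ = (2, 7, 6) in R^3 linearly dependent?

Dependence holds iff the 3×3 matrix [u₁ u₂ u₃] is singular.
Cofactor expansion gives det = 48 - 44*k.
This vanishes exactly when k = 12/11.

k = 12/11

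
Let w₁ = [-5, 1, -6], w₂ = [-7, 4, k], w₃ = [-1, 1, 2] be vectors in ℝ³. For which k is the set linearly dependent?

Place the vectors as rows of a 3×3 matrix; dependence ⇔ determinant zero.
Cofactor expansion gives det = 4*k - 8.
Solving 4*k - 8 = 0 yields k = 2.

k = 2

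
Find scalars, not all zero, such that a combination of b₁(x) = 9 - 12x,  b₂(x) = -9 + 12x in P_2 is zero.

b₁ + b₂ = 0

Pass to coordinate vectors relative to the basis {1, x, x²}.
Solve the homogeneous system with b₁, b₂ as columns by row-reducing the coefficient matrix.
A generator of the null space is (1, 1).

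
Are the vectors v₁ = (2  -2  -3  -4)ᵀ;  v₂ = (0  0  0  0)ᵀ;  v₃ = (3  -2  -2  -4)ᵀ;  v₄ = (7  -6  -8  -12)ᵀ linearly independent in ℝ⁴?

One of the vectors is the zero vector, so the set is linearly dependent.

linearly dependent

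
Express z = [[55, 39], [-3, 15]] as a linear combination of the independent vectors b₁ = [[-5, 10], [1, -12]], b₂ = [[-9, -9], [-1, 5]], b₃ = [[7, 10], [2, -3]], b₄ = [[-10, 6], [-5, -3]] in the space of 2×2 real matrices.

z = -4b₁ - 3b₂ + 4b₃ + 2b₄

Work in coordinates with respect to the standard basis {E₁₁, E₁₂, E₂₁, E₂₂}.
Since b₁, b₂, b₃, b₄ are independent, the coefficients expressing z are uniquely determined by a linear system.
Row-reducing the augmented matrix gives the unique coefficients (α₁, …, α₄) = (-4, -3, 4, 2).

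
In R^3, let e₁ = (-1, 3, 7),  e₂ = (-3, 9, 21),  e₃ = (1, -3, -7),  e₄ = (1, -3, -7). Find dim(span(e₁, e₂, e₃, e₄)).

Row-reduce the 4×3 matrix with these as rows.
Reduction leaves 1 leading entry, giving rank 1.
(With 4 elements in a 3-dimensional space the rank is at most 3.)

dim = 1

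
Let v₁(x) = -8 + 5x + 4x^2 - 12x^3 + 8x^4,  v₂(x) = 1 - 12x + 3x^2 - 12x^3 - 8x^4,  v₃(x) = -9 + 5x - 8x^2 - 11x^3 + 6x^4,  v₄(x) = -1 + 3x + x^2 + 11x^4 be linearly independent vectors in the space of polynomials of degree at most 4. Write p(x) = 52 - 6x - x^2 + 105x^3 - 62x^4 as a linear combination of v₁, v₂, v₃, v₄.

Work in coordinates with respect to the standard basis {1, x, …, x^4}.
Solve the system with v₁, v₂, v₃, v₄ as columns and p as the right-hand side.
The system has the unique solution (α₁, …, α₄) = (-3, -3, -3, -4).

p = -3v₁ - 3v₂ - 3v₃ - 4v₄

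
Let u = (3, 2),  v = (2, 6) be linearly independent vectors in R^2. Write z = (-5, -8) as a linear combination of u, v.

Since u, v are independent, the coefficients expressing z are uniquely determined by a linear system.
Back-substitution yields (α₁, α₂) = (-1, -1).

z = -u - v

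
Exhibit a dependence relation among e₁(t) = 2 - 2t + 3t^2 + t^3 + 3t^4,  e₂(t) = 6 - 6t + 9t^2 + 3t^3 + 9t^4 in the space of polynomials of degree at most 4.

Take coordinates with respect to {1, t, …, t^4}.
Write the vectors as columns of a matrix and find a nonzero vector in its null space.
A generator of the null space is (3, -1).

3e₁ - e₂ = 0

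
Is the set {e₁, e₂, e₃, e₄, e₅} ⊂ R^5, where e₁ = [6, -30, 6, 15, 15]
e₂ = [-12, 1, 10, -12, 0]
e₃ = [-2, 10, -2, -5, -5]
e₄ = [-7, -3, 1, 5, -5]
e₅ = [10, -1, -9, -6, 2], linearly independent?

linearly dependent

One vector is a scalar multiple of another, so the set is dependent.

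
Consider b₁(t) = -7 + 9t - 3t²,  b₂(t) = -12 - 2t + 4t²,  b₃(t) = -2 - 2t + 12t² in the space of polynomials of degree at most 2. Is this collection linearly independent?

Take coordinates with respect to the standard basis {1, t, t²}.
Place the vectors as rows of a 3×3 matrix and reduce to echelon form.
The reduction yields 3 nonzero rows, so the rank is 3.
Since rank = 3 (the number of vectors), the set is linearly independent.

linearly independent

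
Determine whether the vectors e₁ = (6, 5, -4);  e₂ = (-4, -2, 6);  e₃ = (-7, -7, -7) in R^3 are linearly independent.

Place the vectors as rows of a 3×3 matrix and reduce to echelon form.
The reduction yields 3 nonzero rows, so the rank is 3.
Since rank = 3 (the number of vectors), the set is linearly independent.

linearly independent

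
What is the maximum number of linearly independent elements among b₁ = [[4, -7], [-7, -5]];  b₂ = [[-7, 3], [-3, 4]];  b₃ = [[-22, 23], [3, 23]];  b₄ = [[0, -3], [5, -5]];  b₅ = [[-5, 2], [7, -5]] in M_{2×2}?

4

Pass to coordinate vectors with respect to the basis {E₁₁, E₁₂, E₂₁, E₂₂}.
Row-reduce the 5×4 matrix with these as rows.
The echelon form has 4 nonzero rows, so the rank is 4.
(With 5 elements in a 4-dimensional space the rank is at most 4.)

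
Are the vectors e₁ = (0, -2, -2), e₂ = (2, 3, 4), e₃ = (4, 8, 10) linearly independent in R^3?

linearly dependent

Row-reduce the matrix whose columns are e₁, e₂, e₃.
The reduction yields 2 nonzero rows, so the rank is 2.
Since rank 2 < 3, the set is linearly dependent.
Indeed e₁ - 2e₂ + e₃ = 0.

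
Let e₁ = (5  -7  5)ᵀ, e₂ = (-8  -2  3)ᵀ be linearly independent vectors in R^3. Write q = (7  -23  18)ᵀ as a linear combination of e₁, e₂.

Set up the augmented matrix [e₁ | e₂ | q] and row-reduce.
The system has the unique solution (a₁, a₂) = (3, 1).

q = 3e₁ + e₂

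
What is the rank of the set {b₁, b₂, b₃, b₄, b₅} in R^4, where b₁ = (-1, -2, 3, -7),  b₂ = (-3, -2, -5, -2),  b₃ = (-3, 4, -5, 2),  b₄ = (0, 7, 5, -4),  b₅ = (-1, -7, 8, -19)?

Form the matrix with b₁, b₂, b₃, b₄, b₅ as columns and reduce.
Reduction leaves 4 leading entries, giving rank 4.
(With 5 elements in a 4-dimensional space the rank is at most 4.)

rank 4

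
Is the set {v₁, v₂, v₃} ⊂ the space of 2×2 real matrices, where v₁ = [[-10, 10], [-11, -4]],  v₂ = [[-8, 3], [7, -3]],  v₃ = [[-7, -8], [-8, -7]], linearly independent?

linearly independent

Take coordinates with respect to the standard basis {E₁₁, E₁₂, E₂₁, E₂₂}.
Row-reduce the matrix whose columns are v₁, v₂, v₃.
The reduction yields 3 nonzero rows, so the rank is 3.
Since rank = 3 (the number of vectors), the set is linearly independent.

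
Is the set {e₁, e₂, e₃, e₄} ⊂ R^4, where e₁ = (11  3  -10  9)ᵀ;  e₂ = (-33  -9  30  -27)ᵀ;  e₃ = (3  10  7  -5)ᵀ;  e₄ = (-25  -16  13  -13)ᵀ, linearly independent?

linearly dependent

One vector is a scalar multiple of another, so the set is dependent.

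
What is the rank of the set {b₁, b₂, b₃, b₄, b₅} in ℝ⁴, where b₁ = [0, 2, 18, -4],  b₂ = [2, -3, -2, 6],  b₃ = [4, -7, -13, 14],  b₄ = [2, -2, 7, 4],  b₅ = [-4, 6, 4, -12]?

Apply Gaussian elimination to the matrix whose rows are b₁, b₂, b₃, b₄, b₅.
Reduction leaves 2 leading entries, giving rank 2.
(With 5 elements in a 4-dimensional space the rank is at most 4.)

2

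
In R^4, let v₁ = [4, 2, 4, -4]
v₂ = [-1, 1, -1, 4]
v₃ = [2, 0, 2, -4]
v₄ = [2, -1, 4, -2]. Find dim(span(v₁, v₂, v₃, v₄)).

Put the 4×4 matrix [v₁|v₂|v₃|v₄] into echelon form.
The echelon form has 3 nonzero rows, so the rank is 3.

dim = 3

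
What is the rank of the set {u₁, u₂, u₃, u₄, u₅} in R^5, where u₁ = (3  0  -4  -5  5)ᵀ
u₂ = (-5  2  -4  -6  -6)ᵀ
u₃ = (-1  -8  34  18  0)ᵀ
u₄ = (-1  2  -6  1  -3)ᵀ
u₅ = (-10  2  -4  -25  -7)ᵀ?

Put the 5×5 matrix [u₁|u₂|u₃|u₄|u₅] into echelon form.
Reduction leaves 3 leading entries, giving rank 3.

3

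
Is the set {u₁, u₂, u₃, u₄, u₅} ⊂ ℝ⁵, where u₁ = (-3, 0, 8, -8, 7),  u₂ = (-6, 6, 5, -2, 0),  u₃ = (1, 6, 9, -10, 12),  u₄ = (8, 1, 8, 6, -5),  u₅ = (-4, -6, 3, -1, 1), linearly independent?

linearly independent

Row-reduce the matrix whose columns are u₁, u₂, u₃, u₄, u₅.
The reduction yields 5 nonzero rows, so the rank is 5.
Since rank = 5 (the number of vectors), the set is linearly independent.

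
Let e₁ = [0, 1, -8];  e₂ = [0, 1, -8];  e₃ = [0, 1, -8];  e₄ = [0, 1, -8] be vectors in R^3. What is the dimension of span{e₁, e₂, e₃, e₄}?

1

Form the matrix with e₁, e₂, e₃, e₄ as columns and reduce.
The echelon form has 1 nonzero row, so the rank is 1.
(With 4 elements in a 3-dimensional space the rank is at most 3.)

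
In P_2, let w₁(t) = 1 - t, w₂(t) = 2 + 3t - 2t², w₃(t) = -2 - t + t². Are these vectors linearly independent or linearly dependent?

Take coordinates with respect to the standard basis {1, t, t²}.
Form the 3×3 matrix with these as columns; its determinant is -1.
A nonzero determinant means the columns are linearly independent.

linearly independent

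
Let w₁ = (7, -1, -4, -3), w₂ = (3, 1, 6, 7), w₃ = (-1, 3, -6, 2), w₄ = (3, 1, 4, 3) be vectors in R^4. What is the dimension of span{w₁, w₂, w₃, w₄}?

Row-reduce the 4×4 matrix with these as rows.
There are 4 pivot columns, so rank = 4.

4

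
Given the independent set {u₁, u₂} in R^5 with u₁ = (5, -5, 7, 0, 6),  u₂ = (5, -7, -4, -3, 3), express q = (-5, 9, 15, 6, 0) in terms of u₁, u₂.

q = u₁ - 2u₂

Solve the system with u₁, u₂ as columns and q as the right-hand side.
Row-reducing the augmented matrix gives the unique coefficients (a₁, a₂) = (1, -2).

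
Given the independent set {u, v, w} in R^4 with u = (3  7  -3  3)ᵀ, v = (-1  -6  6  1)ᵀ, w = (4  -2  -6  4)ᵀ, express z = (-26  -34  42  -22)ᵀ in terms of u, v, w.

Since u, v, w are independent, the coefficients expressing z are uniquely determined by a linear system.
Row-reducing the augmented matrix gives the unique coefficients (α₁, α₂, α₃) = (-4, 2, -3).

z = -4u + 2v - 3w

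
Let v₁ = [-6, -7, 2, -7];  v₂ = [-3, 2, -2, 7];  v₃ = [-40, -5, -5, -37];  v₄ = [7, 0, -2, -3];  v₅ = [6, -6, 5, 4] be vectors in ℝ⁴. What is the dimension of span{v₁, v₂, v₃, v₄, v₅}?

4

Row-reduce the 5×4 matrix with these as rows.
Reduction leaves 4 leading entries, giving rank 4.
(With 5 elements in a 4-dimensional space the rank is at most 4.)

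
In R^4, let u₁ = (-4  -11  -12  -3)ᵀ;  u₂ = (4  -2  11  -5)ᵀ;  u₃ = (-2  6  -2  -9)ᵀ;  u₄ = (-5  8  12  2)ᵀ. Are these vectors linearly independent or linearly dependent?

linearly independent

Row-reduce the matrix whose columns are u₁, u₂, u₃, u₄.
The reduction yields 4 nonzero rows, so the rank is 4.
Since rank = 4 (the number of vectors), the set is linearly independent.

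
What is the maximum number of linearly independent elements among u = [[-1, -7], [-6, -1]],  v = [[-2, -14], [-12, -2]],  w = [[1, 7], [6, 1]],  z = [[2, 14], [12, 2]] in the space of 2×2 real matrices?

1

Represent each element by its coordinate vector in ℝ⁴.
Put the 4×4 matrix [u|v|w|z] into echelon form.
Reduction leaves 1 leading entry, giving rank 1.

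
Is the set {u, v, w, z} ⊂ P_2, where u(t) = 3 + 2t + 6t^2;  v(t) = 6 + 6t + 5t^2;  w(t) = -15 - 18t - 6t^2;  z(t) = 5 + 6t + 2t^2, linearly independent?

linearly dependent

Take coordinates with respect to the standard basis {1, t, t^2}.
There are 4 vectors in a 3-dimensional space, so they cannot be linearly independent.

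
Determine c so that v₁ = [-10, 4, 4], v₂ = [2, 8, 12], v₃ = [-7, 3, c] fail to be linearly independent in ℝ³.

c = 34/11

Place the vectors as rows of a 3×3 matrix; dependence ⇔ determinant zero.
The determinant works out to 272 - 88*c.
Solving 272 - 88*c = 0 yields c = 34/11.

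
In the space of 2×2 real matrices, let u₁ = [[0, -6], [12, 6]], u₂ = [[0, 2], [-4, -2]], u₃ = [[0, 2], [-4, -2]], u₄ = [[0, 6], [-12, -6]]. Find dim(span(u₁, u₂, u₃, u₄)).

Use coordinates relative to {E₁₁, E₁₂, E₂₁, E₂₂}.
Row-reduce the 4×4 matrix with these as rows.
Exactly 1 pivot survives; hence the rank is 1.

dim = 1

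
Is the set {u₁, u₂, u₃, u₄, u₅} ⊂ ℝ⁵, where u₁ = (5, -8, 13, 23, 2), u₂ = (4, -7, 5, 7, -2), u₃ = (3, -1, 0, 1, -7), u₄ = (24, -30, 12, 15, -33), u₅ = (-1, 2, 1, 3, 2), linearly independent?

Form the 5×5 matrix with these as columns; its determinant is 0.
A zero determinant means the columns are linearly dependent.
Indeed u₁ - 5u₂ - 3u₃ + u₄ = 0.

linearly dependent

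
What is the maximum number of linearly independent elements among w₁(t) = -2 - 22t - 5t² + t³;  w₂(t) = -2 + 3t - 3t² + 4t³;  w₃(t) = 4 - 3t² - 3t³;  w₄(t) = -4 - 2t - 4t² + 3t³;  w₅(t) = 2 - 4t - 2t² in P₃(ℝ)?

Use coordinates relative to {1, t, …, t³}.
Form the matrix with w₁, w₂, w₃, w₄, w₅ as columns and reduce.
There are 4 pivot columns, so rank = 4.
(With 5 elements in a 4-dimensional space the rank is at most 4.)

4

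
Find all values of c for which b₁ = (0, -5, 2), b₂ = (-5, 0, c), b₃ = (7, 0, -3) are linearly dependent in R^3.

c = 15/7

The vectors are dependent exactly when the determinant of the matrix with rows b₁, b₂, b₃ vanishes.
Cofactor expansion gives det = 75 - 35*c.
This vanishes exactly when c = 15/7.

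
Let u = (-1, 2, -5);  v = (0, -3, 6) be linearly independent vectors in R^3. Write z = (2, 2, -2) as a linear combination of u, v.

z = -2u - 2v

Solve the system with u, v as columns and z as the right-hand side.
The system has the unique solution (c₁, c₂) = (-2, -2).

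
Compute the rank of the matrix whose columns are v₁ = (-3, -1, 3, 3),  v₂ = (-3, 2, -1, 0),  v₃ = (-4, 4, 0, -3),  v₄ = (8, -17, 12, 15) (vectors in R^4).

Apply Gaussian elimination to the matrix whose rows are v₁, v₂, v₃, v₄.
Exactly 3 pivots survive; hence the rank is 3.

rank 3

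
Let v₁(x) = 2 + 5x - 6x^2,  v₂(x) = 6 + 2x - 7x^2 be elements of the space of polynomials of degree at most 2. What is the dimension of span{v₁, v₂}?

Pass to coordinate vectors with respect to the basis {1, x, x^2}.
Form the matrix with v₁, v₂ as columns and reduce.
There are 2 pivot columns, so rank = 2.

2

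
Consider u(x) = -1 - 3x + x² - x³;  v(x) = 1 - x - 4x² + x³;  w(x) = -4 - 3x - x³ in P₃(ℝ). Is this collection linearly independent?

Write each element as a coordinate vector in ℝ⁴ using {1, x, …, x³}.
Row-reduce the matrix whose columns are u, v, w.
The reduction yields 3 nonzero rows, so the rank is 3.
Since rank = 3 (the number of vectors), the set is linearly independent.

linearly independent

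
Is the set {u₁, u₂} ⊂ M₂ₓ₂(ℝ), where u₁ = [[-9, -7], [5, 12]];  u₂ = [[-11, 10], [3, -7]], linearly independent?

linearly independent

Take coordinates with respect to the standard basis {E₁₁, E₁₂, E₂₁, E₂₂}.
Row-reduce the matrix whose columns are u₁, u₂.
The reduction yields 2 nonzero rows, so the rank is 2.
Since rank = 2 (the number of vectors), the set is linearly independent.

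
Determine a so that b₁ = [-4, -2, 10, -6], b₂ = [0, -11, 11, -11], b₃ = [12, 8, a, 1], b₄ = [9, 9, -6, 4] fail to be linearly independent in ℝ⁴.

a = -7/2

The set is linearly dependent precisely when det[b₁; b₂; b₃; b₄] = 0.
Cofactor expansion gives det = -616*a - 2156.
Solving -616*a - 2156 = 0 yields a = -7/2.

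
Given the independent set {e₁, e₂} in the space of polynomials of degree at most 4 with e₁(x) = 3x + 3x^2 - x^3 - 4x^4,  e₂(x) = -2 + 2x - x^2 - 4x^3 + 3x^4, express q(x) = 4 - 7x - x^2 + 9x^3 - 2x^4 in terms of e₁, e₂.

Work in coordinates with respect to the standard basis {1, x, …, x^4}.
Set up the augmented matrix [e₁ | e₂ | q] and row-reduce.
Row-reducing the augmented matrix gives the unique coefficients (α₁, α₂) = (-1, -2).

q = -e₁ - 2e₂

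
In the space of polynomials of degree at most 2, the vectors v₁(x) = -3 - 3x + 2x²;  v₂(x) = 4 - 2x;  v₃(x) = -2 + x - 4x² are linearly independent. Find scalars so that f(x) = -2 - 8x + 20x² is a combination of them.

Identify each element with its coordinate vector in ℝ³ via {1, x, x²}.
Since v₁, v₂, v₃ are independent, the coefficients expressing f are uniquely determined by a linear system.
Back-substitution yields (c₁, c₂, c₃) = (2, -1, -4).

f = 2v₁ - v₂ - 4v₃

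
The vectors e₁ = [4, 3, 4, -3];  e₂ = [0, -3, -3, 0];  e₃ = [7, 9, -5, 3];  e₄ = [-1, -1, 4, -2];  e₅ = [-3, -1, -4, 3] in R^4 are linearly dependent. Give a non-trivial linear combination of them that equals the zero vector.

Set up α₁e₁ + … + α₅e₅ = 0 and solve the homogeneous system.
A generator of the null space is (1, -1, -1, -3, 0).

e₁ - e₂ - e₃ - 3e₄ = 0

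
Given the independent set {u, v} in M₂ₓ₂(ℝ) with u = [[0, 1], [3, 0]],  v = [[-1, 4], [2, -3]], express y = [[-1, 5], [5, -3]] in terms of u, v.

Take coordinate vectors relative to {E₁₁, E₁₂, E₂₁, E₂₂}.
Write y = c₁u + c₂v and equate components.
Back-substitution yields (c₁, c₂) = (1, 1).

y = u + v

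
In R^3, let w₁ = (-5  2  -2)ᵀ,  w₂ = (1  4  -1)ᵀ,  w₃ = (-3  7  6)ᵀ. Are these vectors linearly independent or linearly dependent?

Place the vectors as rows of a 3×3 matrix and reduce to echelon form.
The reduction yields 3 nonzero rows, so the rank is 3.
Since rank = 3 (the number of vectors), the set is linearly independent.

linearly independent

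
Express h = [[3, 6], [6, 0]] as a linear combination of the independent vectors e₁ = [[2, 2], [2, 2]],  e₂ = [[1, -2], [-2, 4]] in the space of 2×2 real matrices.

h = 2e₁ - e₂

Take coordinate vectors relative to {E₁₁, E₁₂, E₂₁, E₂₂}.
Write h = c₁e₁ + c₂e₂ and equate components.
The system has the unique solution (c₁, c₂) = (2, -1).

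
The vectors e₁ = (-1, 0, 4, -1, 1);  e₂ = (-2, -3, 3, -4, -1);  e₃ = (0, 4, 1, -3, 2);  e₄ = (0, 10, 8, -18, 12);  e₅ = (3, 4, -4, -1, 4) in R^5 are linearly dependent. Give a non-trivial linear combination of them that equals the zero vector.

Write the vectors as columns of a matrix and find a nonzero vector in its null space.
The free variable yields coefficients (2, 2, 2, -1, 2) (any nonzero multiple also works).

2e₁ + 2e₂ + 2e₃ - e₄ + 2e₅ = 0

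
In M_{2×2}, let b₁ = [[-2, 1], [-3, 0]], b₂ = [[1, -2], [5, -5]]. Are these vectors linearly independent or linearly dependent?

linearly independent

Take coordinates with respect to the standard basis {E₁₁, E₁₂, E₂₁, E₂₂}.
Place the vectors as rows of a 2×4 matrix and reduce to echelon form.
The reduction yields 2 nonzero rows, so the rank is 2.
Since rank = 2 (the number of vectors), the set is linearly independent.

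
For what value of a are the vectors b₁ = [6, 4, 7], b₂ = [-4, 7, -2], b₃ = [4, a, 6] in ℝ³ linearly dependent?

a = 15/2

Dependence holds iff the 3×3 matrix [b₁ b₂ b₃] is singular.
Expanding, det = 120 - 16*a.
Setting this to zero gives a = 15/2.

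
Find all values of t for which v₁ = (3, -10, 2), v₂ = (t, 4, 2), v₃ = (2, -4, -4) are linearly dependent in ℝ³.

Dependence holds iff the 3×3 matrix [v₁ v₂ v₃] is singular.
Cofactor expansion gives det = -48*t - 80.
Setting this to zero gives t = -5/3.

t = -5/3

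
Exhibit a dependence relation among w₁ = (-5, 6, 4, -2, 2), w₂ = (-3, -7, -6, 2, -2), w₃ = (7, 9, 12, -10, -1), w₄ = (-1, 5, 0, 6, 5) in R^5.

2w₂ + w₃ + w₄ = 0

Set up α₁w₁ + … + α₄w₄ = 0 and solve the homogeneous system.
One solution (up to scaling) is (0, 2, 1, 1).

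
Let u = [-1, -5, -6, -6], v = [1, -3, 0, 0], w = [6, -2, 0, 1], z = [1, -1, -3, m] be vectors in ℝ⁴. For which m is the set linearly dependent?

The vectors are dependent exactly when the determinant of the matrix with rows u, v, w, z vanishes.
The determinant works out to -96*m - 252.
This vanishes exactly when m = -21/8.

m = -21/8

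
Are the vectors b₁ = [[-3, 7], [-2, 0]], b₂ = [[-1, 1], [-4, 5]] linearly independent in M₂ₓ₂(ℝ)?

Take coordinates with respect to the standard basis {E₁₁, E₁₂, E₂₁, E₂₂}.
Row-reduce the matrix whose columns are b₁, b₂.
The reduction yields 2 nonzero rows, so the rank is 2.
Since rank = 2 (the number of vectors), the set is linearly independent.

linearly independent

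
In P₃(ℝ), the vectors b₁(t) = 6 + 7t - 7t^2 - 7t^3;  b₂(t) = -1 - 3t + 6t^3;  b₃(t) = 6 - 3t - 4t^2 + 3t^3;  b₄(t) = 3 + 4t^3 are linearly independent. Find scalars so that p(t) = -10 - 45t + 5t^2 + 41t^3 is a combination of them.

p = -3b₁ + 4b₂ + 4b₃ - 4b₄

Identify each element with its coordinate vector in ℝ⁴ via {1, t, …, t^3}.
Since b₁, b₂, b₃, b₄ are independent, the coefficients expressing p are uniquely determined by a linear system.
The system has the unique solution (a₁, …, a₄) = (-3, 4, 4, -4).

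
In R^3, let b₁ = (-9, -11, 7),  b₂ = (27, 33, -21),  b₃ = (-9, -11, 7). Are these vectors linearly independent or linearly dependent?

The matrix [b₁|b₂|b₃] has determinant 0.
A zero determinant means the columns are linearly dependent.
Indeed 3b₁ + b₂ = 0.

linearly dependent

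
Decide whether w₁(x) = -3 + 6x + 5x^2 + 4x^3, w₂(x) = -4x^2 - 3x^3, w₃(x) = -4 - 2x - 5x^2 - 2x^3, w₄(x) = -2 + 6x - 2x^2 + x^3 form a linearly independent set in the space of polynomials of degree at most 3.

Write each element as a coordinate vector in ℝ⁴ using {1, x, …, x^3}.
Form the 4×4 matrix with these as columns; its determinant is 314.
A nonzero determinant means the columns are linearly independent.

linearly independent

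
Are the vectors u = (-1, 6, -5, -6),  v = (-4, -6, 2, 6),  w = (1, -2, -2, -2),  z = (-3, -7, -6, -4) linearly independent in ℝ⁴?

linearly independent

Form the 4×4 matrix with these as columns; its determinant is 222.
A nonzero determinant means the columns are linearly independent.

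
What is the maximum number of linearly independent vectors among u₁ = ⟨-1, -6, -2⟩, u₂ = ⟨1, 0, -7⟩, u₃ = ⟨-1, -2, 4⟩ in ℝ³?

Row-reduce the 3×3 matrix with these as rows.
The echelon form has 2 nonzero rows, so the rank is 2.

2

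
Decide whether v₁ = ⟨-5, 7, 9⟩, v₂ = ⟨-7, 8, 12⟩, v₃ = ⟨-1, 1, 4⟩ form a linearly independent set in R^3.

linearly independent

Form the 3×3 matrix with these as columns; its determinant is 21.
A nonzero determinant means the columns are linearly independent.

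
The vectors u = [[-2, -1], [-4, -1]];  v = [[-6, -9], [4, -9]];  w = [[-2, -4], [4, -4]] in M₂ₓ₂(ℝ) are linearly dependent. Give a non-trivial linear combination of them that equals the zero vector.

u - v + 2w = 0

Pass to coordinate vectors relative to the basis {E₁₁, E₁₂, E₂₁, E₂₂}.
Write the vectors as columns of a matrix and find a nonzero vector in its null space.
A generator of the null space is (1, -1, 2).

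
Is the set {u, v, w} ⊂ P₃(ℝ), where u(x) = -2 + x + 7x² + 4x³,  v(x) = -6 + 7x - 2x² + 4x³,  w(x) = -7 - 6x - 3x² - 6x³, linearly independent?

Write each element as a coordinate vector in ℝ⁴ using {1, x, …, x³}.
Place the vectors as rows of a 3×4 matrix and reduce to echelon form.
The reduction yields 3 nonzero rows, so the rank is 3.
Since rank = 3 (the number of vectors), the set is linearly independent.

linearly independent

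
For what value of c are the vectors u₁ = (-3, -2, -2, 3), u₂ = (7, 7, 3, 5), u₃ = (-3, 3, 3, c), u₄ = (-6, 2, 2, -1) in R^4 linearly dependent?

The set is linearly dependent precisely when det[u₁; u₂; u₃; u₄] = 0.
Expanding, det = 72*c + 204.
This vanishes exactly when c = -17/6.

c = -17/6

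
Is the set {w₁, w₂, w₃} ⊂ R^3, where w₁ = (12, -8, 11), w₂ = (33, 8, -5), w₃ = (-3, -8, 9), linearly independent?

Place the vectors as rows of a 3×3 matrix and reduce to echelon form.
The reduction yields 2 nonzero rows, so the rank is 2.
Since rank 2 < 3, the set is linearly dependent.
Indeed 2w₁ - w₂ - 3w₃ = 0.

linearly dependent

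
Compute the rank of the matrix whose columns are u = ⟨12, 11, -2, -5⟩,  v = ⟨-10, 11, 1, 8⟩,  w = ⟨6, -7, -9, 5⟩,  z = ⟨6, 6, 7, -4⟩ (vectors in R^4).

Apply Gaussian elimination to the matrix whose rows are u, v, w, z.
Reduction leaves 4 leading entries, giving rank 4.

rank 4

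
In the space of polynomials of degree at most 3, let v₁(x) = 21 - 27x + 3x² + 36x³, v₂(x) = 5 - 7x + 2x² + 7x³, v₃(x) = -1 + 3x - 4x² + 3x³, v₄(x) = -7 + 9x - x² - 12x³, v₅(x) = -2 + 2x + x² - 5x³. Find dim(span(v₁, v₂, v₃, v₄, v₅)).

dim = 2

Use coordinates relative to {1, x, …, x³}.
Row-reduce the 5×4 matrix with these as rows.
Reduction leaves 2 leading entries, giving rank 2.
(With 5 elements in a 4-dimensional space the rank is at most 4.)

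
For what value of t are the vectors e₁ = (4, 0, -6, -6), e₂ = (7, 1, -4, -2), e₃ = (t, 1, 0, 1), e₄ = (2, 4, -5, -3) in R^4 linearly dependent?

The set is linearly dependent precisely when det[e₁; e₂; e₃; e₄] = 0.
Expanding, det = 44 - 36*t.
Setting this to zero gives t = 11/9.

t = 11/9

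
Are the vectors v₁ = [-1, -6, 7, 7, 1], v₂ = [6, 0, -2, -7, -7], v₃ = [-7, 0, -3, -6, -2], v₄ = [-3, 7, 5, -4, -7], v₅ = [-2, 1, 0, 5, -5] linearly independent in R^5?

Place the vectors as rows of a 5×5 matrix and reduce to echelon form.
The reduction yields 5 nonzero rows, so the rank is 5.
Since rank = 5 (the number of vectors), the set is linearly independent.

linearly independent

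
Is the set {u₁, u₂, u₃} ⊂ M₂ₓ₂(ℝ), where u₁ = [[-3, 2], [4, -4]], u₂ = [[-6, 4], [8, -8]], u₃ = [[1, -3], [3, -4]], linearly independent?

linearly dependent

Write each element as a coordinate vector in ℝ⁴ using {E₁₁, E₁₂, E₂₁, E₂₂}.
One vector is a scalar multiple of another, so the set is dependent.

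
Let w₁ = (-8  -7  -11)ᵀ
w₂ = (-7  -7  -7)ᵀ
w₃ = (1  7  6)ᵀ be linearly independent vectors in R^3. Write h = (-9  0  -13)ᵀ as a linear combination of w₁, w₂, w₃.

Since w₁, w₂, w₃ are independent, the coefficients expressing h are uniquely determined by a linear system.
Back-substitution yields (α₁, α₂, α₃) = (3, -2, 1).

h = 3w₁ - 2w₂ + w₃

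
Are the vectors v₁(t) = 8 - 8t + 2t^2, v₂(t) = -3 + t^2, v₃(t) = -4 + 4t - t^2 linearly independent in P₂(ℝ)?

linearly dependent

Write each element as a coordinate vector in ℝ³ using {1, t, t^2}.
One vector is a scalar multiple of another, so the set is dependent.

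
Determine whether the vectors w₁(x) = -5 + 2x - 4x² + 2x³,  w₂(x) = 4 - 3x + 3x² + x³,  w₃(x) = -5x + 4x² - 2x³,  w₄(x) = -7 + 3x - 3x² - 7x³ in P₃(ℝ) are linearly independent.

linearly independent

Take coordinates with respect to the standard basis {1, x, …, x³}.
The matrix [w₁|w₂|w₃|w₄] has determinant -108.
A nonzero determinant means the columns are linearly independent.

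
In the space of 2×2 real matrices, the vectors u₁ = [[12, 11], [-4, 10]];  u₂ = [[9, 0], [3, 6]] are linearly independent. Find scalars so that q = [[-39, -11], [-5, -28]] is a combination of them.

Work in coordinates with respect to the standard basis {E₁₁, E₁₂, E₂₁, E₂₂}.
Write q = α₁u₁ + α₂u₂ and equate components.
Back-substitution yields (α₁, α₂) = (-1, -3).

q = -u₁ - 3u₂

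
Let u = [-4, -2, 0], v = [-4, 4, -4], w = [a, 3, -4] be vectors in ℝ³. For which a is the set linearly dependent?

Place the vectors as rows of a 3×3 matrix; dependence ⇔ determinant zero.
Cofactor expansion gives det = 8*a + 48.
Setting this to zero gives a = -6.

a = -6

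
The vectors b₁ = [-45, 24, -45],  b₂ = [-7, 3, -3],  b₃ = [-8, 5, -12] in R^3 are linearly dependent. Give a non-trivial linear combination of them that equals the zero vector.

Row-reduce the matrix with b₁, b₂, b₃ as columns; the null space gives the coefficients.
One solution (up to scaling) is (1, -3, -3).

b₁ - 3b₂ - 3b₃ = 0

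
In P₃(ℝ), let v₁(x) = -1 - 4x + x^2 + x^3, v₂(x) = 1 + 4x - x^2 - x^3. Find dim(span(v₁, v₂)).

1

Represent each element by its coordinate vector in ℝ⁴.
Apply Gaussian elimination to the matrix whose rows are v₁, v₂.
Reduction leaves 1 leading entry, giving rank 1.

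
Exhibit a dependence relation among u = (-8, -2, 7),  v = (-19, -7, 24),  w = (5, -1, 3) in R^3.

3u - v + w = 0

Set up α₁u + … + α₃w = 0 and solve the homogeneous system.
A generator of the null space is (3, -1, 1).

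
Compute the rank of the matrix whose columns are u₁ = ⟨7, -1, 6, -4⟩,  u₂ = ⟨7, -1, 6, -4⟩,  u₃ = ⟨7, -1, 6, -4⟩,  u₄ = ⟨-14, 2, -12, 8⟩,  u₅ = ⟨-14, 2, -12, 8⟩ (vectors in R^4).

1

Row-reduce the 5×4 matrix with these as rows.
There is 1 pivot column, so rank = 1.
(With 5 elements in a 4-dimensional space the rank is at most 4.)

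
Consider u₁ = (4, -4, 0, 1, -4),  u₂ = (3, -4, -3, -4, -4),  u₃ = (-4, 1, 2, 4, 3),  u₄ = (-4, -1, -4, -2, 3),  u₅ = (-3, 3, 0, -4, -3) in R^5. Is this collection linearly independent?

linearly independent

The matrix [u₁|u₂|u₃|u₄|u₅] has determinant 638.
A nonzero determinant means the columns are linearly independent.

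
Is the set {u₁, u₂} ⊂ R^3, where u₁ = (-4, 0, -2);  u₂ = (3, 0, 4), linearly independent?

linearly independent

Place the vectors as rows of a 2×3 matrix and reduce to echelon form.
The reduction yields 2 nonzero rows, so the rank is 2.
Since rank = 2 (the number of vectors), the set is linearly independent.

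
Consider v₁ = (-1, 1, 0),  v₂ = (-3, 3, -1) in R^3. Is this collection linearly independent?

Place the vectors as rows of a 2×3 matrix and reduce to echelon form.
The reduction yields 2 nonzero rows, so the rank is 2.
Since rank = 2 (the number of vectors), the set is linearly independent.

linearly independent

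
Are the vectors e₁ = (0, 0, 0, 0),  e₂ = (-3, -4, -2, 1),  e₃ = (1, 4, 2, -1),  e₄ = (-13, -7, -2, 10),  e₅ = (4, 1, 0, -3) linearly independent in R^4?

linearly dependent

There are 5 vectors in a 4-dimensional space, so they cannot be linearly independent.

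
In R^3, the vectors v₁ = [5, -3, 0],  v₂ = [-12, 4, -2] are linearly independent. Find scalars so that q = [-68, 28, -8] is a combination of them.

Since v₁, v₂ are independent, the coefficients expressing q are uniquely determined by a linear system.
Row-reducing the augmented matrix gives the unique coefficients (α₁, α₂) = (-4, 4).

q = -4v₁ + 4v₂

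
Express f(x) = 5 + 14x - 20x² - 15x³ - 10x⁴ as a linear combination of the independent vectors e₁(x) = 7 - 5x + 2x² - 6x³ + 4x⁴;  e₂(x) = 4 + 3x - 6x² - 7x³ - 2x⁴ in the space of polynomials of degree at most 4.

Work in coordinates with respect to the standard basis {1, x, …, x⁴}.
Set up the augmented matrix [e₁ | e₂ | f] and row-reduce.
Back-substitution yields (α₁, α₂) = (-1, 3).

f = -e₁ + 3e₂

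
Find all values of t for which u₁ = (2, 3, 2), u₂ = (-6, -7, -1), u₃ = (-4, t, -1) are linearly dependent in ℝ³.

Dependence holds iff the 3×3 matrix [u₁ u₂ u₃] is singular.
Expanding, det = -10*t - 48.
This vanishes exactly when t = -24/5.

t = -24/5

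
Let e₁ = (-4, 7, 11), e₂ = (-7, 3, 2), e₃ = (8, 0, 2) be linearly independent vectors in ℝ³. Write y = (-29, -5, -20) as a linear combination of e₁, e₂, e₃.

y = -2e₁ + 3e₂ - 2e₃

Solve the system with e₁, e₂, e₃ as columns and y as the right-hand side.
The system has the unique solution (α₁, α₂, α₃) = (-2, 3, -2).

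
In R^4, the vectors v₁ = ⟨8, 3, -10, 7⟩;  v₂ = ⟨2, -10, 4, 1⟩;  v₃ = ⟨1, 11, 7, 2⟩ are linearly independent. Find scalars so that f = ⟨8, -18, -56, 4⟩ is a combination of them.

Set up the augmented matrix [v₁ | v₂ | v₃ | f] and row-reduce.
The system has the unique solution (a₁, a₂, a₃) = (2, -2, -4).

f = 2v₁ - 2v₂ - 4v₃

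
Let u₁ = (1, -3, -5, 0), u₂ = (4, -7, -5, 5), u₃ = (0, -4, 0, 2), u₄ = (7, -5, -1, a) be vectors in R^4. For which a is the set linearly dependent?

a = 9

The set is linearly dependent precisely when det[u₁; u₂; u₃; u₄] = 0.
Cofactor expansion gives det = 60*a - 540.
Solving 60*a - 540 = 0 yields a = 9.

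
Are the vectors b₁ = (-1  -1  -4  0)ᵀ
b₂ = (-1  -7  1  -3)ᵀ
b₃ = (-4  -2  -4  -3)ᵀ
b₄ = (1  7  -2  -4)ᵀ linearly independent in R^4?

The matrix [b₁|b₂|b₃|b₄] has determinant -598.
A nonzero determinant means the columns are linearly independent.

linearly independent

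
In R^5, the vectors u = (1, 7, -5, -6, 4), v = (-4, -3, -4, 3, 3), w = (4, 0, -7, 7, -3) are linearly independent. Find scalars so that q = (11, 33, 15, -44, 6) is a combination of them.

Set up the augmented matrix [u | v | w | q] and row-reduce.
Back-substitution yields (a₁, a₂, a₃) = (3, -4, -2).

q = 3u - 4v - 2w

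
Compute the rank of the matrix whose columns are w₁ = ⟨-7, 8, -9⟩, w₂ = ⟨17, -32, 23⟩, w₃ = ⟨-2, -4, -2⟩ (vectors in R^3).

2

Form the matrix with w₁, w₂, w₃ as columns and reduce.
There are 2 pivot columns, so rank = 2.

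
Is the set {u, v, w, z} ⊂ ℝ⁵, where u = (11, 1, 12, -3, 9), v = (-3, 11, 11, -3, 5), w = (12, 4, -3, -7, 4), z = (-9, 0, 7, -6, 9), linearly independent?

Place the vectors as rows of a 4×5 matrix and reduce to echelon form.
The reduction yields 4 nonzero rows, so the rank is 4.
Since rank = 4 (the number of vectors), the set is linearly independent.

linearly independent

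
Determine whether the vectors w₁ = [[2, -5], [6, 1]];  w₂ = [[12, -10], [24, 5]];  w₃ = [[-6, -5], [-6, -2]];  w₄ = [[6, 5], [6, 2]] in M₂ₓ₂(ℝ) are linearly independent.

linearly dependent

Write each element as a coordinate vector in ℝ⁴ using {E₁₁, E₁₂, E₂₁, E₂₂}.
Form the 4×4 matrix with these as columns; its determinant is 0.
A zero determinant means the columns are linearly dependent.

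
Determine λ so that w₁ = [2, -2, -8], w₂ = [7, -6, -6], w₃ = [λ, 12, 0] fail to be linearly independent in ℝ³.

λ = -44/3

The vectors are dependent exactly when the determinant of the matrix with rows w₁, w₂, w₃ vanishes.
Cofactor expansion gives det = -36*λ - 528.
This vanishes exactly when λ = -44/3.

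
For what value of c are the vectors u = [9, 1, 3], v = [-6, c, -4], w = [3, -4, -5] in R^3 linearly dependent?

The set is linearly dependent precisely when det[u; v; w] = 0.
The determinant works out to -54*c - 114.
Solving -54*c - 114 = 0 yields c = -19/9.

c = -19/9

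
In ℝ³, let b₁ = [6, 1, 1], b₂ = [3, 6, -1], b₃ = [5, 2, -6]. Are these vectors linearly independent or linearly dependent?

linearly independent

Form the 3×3 matrix with these as columns; its determinant is -215.
A nonzero determinant means the columns are linearly independent.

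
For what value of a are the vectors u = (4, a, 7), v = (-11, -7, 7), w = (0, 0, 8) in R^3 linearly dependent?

a = 28/11

The vectors are dependent exactly when the determinant of the matrix with rows u, v, w vanishes.
Cofactor expansion gives det = 88*a - 224.
This vanishes exactly when a = 28/11.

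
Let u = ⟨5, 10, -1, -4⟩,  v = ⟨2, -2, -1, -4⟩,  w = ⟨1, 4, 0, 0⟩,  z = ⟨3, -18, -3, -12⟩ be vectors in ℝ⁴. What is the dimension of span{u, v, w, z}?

dim = 2

Apply Gaussian elimination to the matrix whose rows are u, v, w, z.
There are 2 pivot columns, so rank = 2.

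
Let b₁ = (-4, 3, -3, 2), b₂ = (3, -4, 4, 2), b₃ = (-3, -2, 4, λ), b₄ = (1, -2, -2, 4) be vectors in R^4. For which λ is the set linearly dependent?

Place the vectors as rows of a 4×4 matrix; dependence ⇔ determinant zero.
Expanding, det = 28*λ - 252.
This vanishes exactly when λ = 9.

λ = 9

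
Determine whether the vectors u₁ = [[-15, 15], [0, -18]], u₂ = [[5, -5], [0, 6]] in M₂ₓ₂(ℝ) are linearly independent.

linearly dependent

Write each element as a coordinate vector in ℝ⁴ using {E₁₁, E₁₂, E₂₁, E₂₂}.
Row-reduce the matrix whose columns are u₁, u₂.
The reduction yields 1 nonzero row, so the rank is 1.
Since rank 1 < 2, the set is linearly dependent.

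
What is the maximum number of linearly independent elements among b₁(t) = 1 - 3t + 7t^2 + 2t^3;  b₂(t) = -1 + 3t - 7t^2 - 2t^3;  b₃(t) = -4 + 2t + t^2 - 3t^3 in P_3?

2

Represent each element by its coordinate vector in ℝ⁴.
Row-reduce the 3×4 matrix with these as rows.
There are 2 pivot columns, so rank = 2.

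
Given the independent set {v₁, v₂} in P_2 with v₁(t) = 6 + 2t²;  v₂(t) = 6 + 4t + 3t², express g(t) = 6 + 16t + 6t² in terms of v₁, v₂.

Identify each element with its coordinate vector in ℝ³ via {1, t, t²}.
Since v₁, v₂ are independent, the coefficients expressing g are uniquely determined by a linear system.
Row-reducing the augmented matrix gives the unique coefficients (α₁, α₂) = (-3, 4).

g = -3v₁ + 4v₂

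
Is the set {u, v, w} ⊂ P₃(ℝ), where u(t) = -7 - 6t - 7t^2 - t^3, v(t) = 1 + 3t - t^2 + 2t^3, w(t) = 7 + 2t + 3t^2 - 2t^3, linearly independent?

linearly independent

Write each element as a coordinate vector in ℝ⁴ using {1, t, …, t^3}.
Row-reduce the matrix whose columns are u, v, w.
The reduction yields 3 nonzero rows, so the rank is 3.
Since rank = 3 (the number of vectors), the set is linearly independent.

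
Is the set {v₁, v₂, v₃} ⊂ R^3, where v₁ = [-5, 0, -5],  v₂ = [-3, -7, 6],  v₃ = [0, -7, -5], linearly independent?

Form the 3×3 matrix with these as columns; its determinant is -490.
A nonzero determinant means the columns are linearly independent.

linearly independent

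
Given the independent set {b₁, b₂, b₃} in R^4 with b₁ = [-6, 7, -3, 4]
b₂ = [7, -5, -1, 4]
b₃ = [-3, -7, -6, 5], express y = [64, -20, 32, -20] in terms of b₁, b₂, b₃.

Since b₁, b₂, b₃ are independent, the coefficients expressing y are uniquely determined by a linear system.
Row-reducing the augmented matrix gives the unique coefficients (α₁, α₂, α₃) = (-4, 4, -4).

y = -4b₁ + 4b₂ - 4b₃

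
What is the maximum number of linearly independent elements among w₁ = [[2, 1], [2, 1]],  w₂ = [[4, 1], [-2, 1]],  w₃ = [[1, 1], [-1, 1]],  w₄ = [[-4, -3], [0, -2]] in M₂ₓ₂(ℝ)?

4

Represent each element by its coordinate vector in ℝ⁴.
Row-reduce the 4×4 matrix with these as rows.
There are 4 pivot columns, so rank = 4.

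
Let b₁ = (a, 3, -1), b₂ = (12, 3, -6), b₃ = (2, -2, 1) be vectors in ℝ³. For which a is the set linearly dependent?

Dependence holds iff the 3×3 matrix [b₁ b₂ b₃] is singular.
Cofactor expansion gives det = -9*a - 42.
This vanishes exactly when a = -14/3.

a = -14/3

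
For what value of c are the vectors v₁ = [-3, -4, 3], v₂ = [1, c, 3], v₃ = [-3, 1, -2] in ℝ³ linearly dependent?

Place the vectors as rows of a 3×3 matrix; dependence ⇔ determinant zero.
Cofactor expansion gives det = 15*c + 40.
Setting this to zero gives c = -8/3.

c = -8/3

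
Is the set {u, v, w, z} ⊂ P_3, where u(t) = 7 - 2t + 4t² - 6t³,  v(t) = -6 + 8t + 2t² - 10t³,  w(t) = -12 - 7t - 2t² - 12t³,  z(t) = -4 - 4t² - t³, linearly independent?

linearly independent

Write each element as a coordinate vector in ℝ⁴ using {1, t, …, t³}.
The matrix [u|v|w|z] has determinant -5898.
A nonzero determinant means the columns are linearly independent.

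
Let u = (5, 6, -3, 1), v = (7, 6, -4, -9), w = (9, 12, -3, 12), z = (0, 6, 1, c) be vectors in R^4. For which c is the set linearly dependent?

c = 29

The vectors are dependent exactly when the determinant of the matrix with rows u, v, w, z vanishes.
The determinant works out to 870 - 30*c.
Solving 870 - 30*c = 0 yields c = 29.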